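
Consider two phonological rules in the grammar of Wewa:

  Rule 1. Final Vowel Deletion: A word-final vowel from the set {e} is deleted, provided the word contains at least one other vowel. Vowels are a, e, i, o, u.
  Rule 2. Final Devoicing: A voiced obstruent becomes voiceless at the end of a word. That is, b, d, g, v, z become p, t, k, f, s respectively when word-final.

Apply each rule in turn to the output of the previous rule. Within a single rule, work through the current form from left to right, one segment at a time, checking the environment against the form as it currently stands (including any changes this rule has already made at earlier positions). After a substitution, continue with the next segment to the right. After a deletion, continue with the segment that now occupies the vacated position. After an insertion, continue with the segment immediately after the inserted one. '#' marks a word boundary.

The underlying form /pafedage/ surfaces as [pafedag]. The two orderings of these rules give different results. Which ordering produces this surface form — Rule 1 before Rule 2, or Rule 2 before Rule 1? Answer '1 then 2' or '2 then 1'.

2 then 1

Order 1 then 2:
  1 Final Vowel Deletion: [pafedage] → [pafedag]
  2 Final Devoicing: [pafedag] → [pafedak]
  result: [pafedak]
Order 2 then 1:
  2 Final Devoicing: no change — [pafedage]
  1 Final Vowel Deletion: [pafedage] → [pafedag]
  result: [pafedag]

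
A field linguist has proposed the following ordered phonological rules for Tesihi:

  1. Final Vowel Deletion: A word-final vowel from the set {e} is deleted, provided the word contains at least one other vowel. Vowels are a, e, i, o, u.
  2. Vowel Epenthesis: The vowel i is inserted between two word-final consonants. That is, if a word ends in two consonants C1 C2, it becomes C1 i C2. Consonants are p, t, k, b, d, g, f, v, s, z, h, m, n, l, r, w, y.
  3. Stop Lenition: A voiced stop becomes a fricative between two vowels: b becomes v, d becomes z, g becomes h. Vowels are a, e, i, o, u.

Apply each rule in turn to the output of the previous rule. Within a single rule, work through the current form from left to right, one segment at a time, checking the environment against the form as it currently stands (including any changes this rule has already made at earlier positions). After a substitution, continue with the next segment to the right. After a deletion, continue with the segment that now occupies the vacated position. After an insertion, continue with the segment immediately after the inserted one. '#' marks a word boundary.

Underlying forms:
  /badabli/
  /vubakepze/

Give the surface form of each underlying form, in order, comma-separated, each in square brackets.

[bazabli], [vuvakepiz]

/badabli/:
  1 Final Vowel Deletion: no change — [badabli]
  2 Vowel Epenthesis: no change — [badabli]
  3 Stop Lenition: [badabli] → [bazabli]
/vubakepze/:
  1 Final Vowel Deletion: [vubakepze] → [vubakepz]
  2 Vowel Epenthesis: [vubakepz] → [vubakepiz]
  3 Stop Lenition: [vubakepiz] → [vuvakepiz]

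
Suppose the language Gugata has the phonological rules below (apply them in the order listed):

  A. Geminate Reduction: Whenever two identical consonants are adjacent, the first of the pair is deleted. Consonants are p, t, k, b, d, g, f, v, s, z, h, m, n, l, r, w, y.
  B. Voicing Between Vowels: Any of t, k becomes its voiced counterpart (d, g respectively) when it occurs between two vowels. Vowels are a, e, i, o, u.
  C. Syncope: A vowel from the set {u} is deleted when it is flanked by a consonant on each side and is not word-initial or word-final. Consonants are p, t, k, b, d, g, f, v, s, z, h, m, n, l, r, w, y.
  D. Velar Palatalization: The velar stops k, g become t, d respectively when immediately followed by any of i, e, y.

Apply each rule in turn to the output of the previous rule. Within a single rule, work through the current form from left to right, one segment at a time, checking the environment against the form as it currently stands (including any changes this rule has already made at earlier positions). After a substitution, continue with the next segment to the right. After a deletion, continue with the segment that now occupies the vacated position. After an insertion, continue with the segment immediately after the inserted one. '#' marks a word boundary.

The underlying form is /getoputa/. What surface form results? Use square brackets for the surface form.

A Geminate Reduction: no change — [getoputa]
B Voicing Between Vowels: [getoputa] → [gedopuda]
C Syncope: [gedopuda] → [gedopda]
D Velar Palatalization: [gedopda] → [dedopda]

[dedopda]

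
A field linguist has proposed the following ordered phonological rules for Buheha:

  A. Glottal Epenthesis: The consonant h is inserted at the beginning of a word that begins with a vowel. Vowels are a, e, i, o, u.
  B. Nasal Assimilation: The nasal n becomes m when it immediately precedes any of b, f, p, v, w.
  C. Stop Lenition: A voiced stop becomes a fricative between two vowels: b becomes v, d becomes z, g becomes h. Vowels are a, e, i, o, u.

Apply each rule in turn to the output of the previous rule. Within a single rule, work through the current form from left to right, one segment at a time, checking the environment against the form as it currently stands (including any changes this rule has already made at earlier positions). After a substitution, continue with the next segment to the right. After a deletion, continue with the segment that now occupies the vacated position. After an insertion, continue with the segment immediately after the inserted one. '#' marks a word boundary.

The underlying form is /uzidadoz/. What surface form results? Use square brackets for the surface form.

[huzizazoz]

A Glottal Epenthesis: [uzidadoz] → [huzidadoz]
B Nasal Assimilation: no change — [huzidadoz]
C Stop Lenition: [huzidadoz] → [huzizazoz]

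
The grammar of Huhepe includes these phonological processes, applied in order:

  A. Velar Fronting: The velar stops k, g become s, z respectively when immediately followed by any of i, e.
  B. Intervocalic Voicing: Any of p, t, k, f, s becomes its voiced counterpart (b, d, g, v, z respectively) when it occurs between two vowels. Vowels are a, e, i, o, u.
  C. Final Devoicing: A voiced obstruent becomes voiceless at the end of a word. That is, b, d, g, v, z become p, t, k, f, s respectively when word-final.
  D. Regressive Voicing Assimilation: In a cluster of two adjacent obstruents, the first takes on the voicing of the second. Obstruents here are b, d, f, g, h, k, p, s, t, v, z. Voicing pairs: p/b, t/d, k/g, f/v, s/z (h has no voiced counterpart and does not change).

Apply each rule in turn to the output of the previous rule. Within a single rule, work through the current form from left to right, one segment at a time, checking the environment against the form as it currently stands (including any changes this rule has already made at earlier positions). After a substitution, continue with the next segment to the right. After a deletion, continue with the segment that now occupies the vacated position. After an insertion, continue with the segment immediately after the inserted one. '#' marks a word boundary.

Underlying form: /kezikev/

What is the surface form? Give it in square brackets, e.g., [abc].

[sezizef]

A Velar Fronting: [kezikev] → [sezisev]
B Intervocalic Voicing: [sezisev] → [sezizev]
C Final Devoicing: [sezizev] → [sezizef]
D Regressive Voicing Assimilation: no change — [sezizef]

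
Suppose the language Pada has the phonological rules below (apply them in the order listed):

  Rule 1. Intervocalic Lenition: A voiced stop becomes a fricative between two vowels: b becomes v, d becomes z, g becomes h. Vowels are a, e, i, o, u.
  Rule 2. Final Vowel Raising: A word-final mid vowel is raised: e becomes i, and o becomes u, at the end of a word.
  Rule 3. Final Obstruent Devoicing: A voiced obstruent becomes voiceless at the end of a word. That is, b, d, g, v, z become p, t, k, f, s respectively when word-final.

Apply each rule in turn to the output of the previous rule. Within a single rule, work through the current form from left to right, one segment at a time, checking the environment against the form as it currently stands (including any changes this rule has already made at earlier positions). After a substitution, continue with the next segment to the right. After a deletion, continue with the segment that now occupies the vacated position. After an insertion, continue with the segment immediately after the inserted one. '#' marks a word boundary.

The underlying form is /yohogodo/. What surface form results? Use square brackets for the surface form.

Rule 1 Intervocalic Lenition: [yohogodo] → [yohohozo]
Rule 2 Final Vowel Raising: [yohohozo] → [yohohozu]
Rule 3 Final Obstruent Devoicing: no change — [yohohozu]

[yohohozu]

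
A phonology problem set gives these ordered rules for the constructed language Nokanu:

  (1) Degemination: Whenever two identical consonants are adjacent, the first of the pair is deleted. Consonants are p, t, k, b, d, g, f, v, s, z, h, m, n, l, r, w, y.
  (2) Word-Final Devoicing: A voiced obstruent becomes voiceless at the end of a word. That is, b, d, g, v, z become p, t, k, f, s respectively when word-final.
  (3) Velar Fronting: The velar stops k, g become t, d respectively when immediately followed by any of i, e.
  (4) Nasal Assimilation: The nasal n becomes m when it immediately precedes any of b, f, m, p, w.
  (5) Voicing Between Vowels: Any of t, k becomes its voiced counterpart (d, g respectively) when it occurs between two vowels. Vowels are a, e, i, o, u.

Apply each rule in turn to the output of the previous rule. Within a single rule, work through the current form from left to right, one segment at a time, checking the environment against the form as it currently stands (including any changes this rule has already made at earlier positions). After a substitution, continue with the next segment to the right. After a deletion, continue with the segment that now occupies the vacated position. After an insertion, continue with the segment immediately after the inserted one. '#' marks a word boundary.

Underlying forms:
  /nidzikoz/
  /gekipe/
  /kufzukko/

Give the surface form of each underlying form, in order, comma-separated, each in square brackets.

/nidzikoz/:
  (1) Degemination: no change — [nidzikoz]
  (2) Word-Final Devoicing: [nidzikoz] → [nidzikos]
  (3) Velar Fronting: no change — [nidzikos]
  (4) Nasal Assimilation: no change — [nidzikos]
  (5) Voicing Between Vowels: [nidzikos] → [nidzigos]
/gekipe/:
  (1) Degemination: no change — [gekipe]
  (2) Word-Final Devoicing: no change — [gekipe]
  (3) Velar Fronting: [gekipe] → [detipe]
  (4) Nasal Assimilation: no change — [detipe]
  (5) Voicing Between Vowels: [detipe] → [dedipe]
/kufzukko/:
  (1) Degemination: [kufzukko] → [kufzuko]
  (2) Word-Final Devoicing: no change — [kufzuko]
  (3) Velar Fronting: no change — [kufzuko]
  (4) Nasal Assimilation: no change — [kufzuko]
  (5) Voicing Between Vowels: [kufzuko] → [kufzugo]

[nidzigos], [dedipe], [kufzugo]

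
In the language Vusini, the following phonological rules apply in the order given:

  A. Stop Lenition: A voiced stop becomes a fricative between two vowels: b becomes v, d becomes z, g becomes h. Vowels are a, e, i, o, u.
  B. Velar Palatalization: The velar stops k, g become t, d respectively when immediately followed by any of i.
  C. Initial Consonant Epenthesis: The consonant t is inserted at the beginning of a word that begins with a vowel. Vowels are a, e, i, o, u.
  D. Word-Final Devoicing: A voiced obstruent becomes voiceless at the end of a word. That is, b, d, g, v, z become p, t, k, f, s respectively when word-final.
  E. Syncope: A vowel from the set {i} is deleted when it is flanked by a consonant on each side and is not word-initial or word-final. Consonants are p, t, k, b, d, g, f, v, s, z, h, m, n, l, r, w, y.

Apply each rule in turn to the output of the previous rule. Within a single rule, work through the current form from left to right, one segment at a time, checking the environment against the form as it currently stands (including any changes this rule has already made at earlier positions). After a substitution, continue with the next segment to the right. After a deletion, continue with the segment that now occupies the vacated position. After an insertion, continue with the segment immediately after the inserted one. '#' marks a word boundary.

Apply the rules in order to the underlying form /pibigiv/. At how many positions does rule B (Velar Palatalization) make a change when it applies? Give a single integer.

A Stop Lenition: [pibigiv] → [pivihiv]
B Velar Palatalization: no change — [pivihiv]
C Initial Consonant Epenthesis: no change — [pivihiv]
D Word-Final Devoicing: [pivihiv] → [pivihif]
E Syncope: [pivihif] → [pvhf]
Rule B changed 0 position(s).

0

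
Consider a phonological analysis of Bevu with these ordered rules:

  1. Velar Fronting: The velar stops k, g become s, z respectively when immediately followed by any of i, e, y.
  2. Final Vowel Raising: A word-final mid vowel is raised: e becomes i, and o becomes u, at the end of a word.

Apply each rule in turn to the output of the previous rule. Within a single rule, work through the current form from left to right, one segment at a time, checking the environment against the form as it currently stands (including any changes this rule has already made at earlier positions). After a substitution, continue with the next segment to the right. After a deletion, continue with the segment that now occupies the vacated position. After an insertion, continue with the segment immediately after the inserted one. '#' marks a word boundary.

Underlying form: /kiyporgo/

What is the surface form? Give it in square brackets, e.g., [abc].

[siyporgu]

1 Velar Fronting: [kiyporgo] → [siyporgo]
2 Final Vowel Raising: [siyporgo] → [siyporgu]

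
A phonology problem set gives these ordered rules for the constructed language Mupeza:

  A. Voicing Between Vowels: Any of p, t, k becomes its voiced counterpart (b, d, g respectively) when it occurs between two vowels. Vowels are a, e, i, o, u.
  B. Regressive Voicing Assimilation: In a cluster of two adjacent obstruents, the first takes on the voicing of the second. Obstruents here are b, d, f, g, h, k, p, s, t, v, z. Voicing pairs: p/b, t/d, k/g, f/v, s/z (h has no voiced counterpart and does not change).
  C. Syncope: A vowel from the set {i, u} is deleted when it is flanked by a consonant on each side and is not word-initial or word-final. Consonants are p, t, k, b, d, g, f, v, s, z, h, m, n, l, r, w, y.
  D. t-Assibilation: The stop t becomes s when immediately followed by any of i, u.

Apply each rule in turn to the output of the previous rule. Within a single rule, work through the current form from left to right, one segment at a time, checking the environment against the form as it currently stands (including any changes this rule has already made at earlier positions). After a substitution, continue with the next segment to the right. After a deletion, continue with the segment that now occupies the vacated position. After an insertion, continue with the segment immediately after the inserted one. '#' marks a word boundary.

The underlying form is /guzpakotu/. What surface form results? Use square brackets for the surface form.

A Voicing Between Vowels: [guzpakotu] → [guzpagodu]
B Regressive Voicing Assimilation: [guzpagodu] → [guspagodu]
C Syncope: [guspagodu] → [gspagodu]
D t-Assibilation: no change — [gspagodu]

[gspagodu]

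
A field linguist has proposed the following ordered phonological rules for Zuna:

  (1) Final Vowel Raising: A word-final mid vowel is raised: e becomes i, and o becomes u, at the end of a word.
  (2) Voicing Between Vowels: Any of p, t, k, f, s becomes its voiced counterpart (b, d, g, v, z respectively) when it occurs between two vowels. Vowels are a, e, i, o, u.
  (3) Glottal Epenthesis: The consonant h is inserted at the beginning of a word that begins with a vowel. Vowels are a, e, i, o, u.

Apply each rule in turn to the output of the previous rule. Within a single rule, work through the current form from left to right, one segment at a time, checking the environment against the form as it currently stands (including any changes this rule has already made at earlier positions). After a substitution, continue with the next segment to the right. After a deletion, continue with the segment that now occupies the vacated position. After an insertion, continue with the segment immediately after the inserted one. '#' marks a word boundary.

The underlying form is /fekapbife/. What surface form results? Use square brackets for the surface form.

[fegapbivi]

(1) Final Vowel Raising: [fekapbife] → [fekapbifi]
(2) Voicing Between Vowels: [fekapbifi] → [fegapbivi]
(3) Glottal Epenthesis: no change — [fegapbivi]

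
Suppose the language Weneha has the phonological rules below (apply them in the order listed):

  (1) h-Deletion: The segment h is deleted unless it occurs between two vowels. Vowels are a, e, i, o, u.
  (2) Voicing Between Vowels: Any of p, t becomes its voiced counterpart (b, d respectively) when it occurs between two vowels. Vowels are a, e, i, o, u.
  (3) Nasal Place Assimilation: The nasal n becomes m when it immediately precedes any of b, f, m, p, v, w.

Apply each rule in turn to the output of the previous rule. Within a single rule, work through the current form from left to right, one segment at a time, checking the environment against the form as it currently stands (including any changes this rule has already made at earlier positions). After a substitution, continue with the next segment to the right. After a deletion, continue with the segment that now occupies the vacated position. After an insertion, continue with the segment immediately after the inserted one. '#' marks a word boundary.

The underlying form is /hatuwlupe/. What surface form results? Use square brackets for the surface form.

(1) h-Deletion: [hatuwlupe] → [atuwlupe]
(2) Voicing Between Vowels: [atuwlupe] → [aduwlube]
(3) Nasal Place Assimilation: no change — [aduwlube]

[aduwlube]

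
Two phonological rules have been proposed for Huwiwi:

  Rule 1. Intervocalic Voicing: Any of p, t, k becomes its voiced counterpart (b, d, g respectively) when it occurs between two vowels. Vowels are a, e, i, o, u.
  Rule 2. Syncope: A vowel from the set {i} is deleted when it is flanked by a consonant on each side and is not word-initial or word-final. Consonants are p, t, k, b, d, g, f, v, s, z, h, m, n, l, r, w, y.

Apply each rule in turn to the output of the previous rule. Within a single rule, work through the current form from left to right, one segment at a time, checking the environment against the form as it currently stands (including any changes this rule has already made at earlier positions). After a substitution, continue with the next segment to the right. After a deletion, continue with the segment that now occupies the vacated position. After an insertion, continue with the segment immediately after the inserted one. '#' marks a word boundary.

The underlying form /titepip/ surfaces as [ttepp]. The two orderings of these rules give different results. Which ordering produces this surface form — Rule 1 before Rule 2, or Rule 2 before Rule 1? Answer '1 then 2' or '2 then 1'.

2 then 1

Order 1 then 2:
  1 Intervocalic Voicing: [titepip] → [tidebip]
  2 Syncope: [tidebip] → [tdebp]
  result: [tdebp]
Order 2 then 1:
  2 Syncope: [titepip] → [ttepp]
  1 Intervocalic Voicing: no change — [ttepp]
  result: [ttepp]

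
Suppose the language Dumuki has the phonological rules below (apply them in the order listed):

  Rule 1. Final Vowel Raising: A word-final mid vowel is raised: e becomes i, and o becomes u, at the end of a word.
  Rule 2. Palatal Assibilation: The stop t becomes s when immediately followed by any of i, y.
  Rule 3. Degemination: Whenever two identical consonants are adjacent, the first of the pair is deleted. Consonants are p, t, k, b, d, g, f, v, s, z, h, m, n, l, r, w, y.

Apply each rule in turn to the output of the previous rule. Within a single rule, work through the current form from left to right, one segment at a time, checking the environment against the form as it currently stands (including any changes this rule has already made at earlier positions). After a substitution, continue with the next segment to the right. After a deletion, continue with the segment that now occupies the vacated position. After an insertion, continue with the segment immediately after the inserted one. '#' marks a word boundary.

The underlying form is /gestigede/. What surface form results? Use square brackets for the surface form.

Rule 1 Final Vowel Raising: [gestigede] → [gestigedi]
Rule 2 Palatal Assibilation: [gestigedi] → [gessigedi]
Rule 3 Degemination: [gessigedi] → [gesigedi]

[gesigedi]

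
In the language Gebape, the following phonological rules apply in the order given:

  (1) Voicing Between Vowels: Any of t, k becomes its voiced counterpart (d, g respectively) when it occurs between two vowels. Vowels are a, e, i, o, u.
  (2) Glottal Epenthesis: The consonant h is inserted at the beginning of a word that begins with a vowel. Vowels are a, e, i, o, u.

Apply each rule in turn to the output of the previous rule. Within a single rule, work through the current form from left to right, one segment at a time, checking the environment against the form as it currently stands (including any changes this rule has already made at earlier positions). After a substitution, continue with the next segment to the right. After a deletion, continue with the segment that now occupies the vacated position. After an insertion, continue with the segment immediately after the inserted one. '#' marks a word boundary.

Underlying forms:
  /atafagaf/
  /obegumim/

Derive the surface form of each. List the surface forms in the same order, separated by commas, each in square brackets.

[hadafagaf], [hobegumim]

/atafagaf/:
  (1) Voicing Between Vowels: [atafagaf] → [adafagaf]
  (2) Glottal Epenthesis: [adafagaf] → [hadafagaf]
/obegumim/:
  (1) Voicing Between Vowels: no change — [obegumim]
  (2) Glottal Epenthesis: [obegumim] → [hobegumim]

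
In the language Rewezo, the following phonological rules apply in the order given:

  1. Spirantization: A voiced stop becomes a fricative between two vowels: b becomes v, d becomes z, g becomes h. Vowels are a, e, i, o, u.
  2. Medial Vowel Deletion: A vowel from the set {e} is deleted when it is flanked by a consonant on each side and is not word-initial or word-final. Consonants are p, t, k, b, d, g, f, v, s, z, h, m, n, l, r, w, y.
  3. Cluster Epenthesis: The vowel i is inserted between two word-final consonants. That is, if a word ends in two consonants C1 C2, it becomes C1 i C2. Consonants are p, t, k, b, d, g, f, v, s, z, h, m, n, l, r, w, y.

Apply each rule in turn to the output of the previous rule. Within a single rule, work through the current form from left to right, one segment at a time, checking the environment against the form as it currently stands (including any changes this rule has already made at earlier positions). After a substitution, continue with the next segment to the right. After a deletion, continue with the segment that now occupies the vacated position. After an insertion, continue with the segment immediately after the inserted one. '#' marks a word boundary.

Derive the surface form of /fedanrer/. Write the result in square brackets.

1 Spirantization: [fedanrer] → [fezanrer]
2 Medial Vowel Deletion: [fezanrer] → [fzanrr]
3 Cluster Epenthesis: [fzanrr] → [fzanrir]

[fzanrir]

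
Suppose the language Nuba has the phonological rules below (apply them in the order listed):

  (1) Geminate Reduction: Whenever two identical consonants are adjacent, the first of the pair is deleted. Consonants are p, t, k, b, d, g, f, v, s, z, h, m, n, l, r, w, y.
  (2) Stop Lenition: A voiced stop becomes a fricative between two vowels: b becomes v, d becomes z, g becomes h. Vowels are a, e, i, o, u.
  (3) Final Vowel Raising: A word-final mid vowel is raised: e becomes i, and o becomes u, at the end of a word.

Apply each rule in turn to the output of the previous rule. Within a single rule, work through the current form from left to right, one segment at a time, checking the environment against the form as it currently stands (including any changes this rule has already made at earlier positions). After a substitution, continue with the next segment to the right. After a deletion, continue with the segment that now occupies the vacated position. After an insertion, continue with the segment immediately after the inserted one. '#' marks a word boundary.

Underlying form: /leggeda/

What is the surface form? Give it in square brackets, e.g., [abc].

[leheza]

(1) Geminate Reduction: [leggeda] → [legeda]
(2) Stop Lenition: [legeda] → [leheza]
(3) Final Vowel Raising: no change — [leheza]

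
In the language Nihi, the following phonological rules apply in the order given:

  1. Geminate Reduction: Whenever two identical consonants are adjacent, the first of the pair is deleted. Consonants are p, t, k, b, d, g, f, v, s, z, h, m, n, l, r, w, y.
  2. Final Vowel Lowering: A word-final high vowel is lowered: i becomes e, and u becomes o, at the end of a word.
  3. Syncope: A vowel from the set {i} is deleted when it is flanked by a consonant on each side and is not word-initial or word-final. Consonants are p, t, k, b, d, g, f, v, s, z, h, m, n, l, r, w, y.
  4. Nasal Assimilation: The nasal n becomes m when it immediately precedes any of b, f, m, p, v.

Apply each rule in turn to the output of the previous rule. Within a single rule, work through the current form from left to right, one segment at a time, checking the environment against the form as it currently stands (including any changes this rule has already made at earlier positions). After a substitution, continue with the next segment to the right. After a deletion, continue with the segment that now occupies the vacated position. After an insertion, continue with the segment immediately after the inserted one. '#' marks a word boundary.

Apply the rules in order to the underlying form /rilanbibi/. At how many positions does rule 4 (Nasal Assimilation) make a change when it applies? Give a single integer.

1 Geminate Reduction: no change — [rilanbibi]
2 Final Vowel Lowering: [rilanbibi] → [rilanbibe]
3 Syncope: [rilanbibe] → [rlanbbe]
4 Nasal Assimilation: [rlanbbe] → [rlambbe]
Rule 4 changed 1 position(s).

1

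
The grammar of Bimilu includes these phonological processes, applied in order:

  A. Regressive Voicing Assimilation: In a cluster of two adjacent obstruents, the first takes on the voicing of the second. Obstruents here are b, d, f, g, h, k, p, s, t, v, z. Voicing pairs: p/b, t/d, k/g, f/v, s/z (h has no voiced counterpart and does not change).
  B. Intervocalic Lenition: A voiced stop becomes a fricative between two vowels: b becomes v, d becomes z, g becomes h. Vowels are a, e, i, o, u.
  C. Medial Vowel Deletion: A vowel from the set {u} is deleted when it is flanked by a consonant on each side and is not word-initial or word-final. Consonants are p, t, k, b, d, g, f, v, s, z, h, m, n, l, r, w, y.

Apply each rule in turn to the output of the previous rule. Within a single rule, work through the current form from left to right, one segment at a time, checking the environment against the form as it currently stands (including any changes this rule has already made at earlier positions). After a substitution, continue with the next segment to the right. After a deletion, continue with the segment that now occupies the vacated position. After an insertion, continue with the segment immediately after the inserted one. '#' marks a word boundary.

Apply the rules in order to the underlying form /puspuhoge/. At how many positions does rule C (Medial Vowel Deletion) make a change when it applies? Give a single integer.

A Regressive Voicing Assimilation: no change — [puspuhoge]
B Intervocalic Lenition: [puspuhoge] → [puspuhohe]
C Medial Vowel Deletion: [puspuhohe] → [psphohe]
Rule C changed 2 position(s).

2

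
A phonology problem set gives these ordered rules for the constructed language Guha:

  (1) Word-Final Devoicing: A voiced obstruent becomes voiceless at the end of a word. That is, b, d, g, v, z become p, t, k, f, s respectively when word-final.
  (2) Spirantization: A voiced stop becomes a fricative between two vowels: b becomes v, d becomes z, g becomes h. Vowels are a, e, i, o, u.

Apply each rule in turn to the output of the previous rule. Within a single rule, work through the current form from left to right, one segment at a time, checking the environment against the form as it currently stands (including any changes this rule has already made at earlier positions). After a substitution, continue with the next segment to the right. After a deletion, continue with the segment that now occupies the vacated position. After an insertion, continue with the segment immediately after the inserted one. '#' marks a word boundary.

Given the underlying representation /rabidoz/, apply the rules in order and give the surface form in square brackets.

[ravizos]

(1) Word-Final Devoicing: [rabidoz] → [rabidos]
(2) Spirantization: [rabidos] → [ravizos]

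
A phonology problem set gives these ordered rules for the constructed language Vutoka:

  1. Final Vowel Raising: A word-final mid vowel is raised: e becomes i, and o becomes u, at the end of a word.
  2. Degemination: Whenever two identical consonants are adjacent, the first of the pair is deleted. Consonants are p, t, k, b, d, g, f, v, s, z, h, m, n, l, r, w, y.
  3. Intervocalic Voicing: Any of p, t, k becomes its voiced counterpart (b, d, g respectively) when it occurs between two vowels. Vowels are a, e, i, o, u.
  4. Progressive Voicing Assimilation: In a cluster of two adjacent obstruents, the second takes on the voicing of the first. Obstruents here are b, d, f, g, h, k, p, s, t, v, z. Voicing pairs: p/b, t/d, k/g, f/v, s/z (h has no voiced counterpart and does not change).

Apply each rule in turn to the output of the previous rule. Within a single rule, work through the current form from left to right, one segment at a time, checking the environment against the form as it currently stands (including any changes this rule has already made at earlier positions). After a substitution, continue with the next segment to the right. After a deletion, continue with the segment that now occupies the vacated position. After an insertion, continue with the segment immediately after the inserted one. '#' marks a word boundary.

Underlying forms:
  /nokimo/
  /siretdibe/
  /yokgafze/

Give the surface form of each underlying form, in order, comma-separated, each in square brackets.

[nogimu], [sirettibi], [yokkafsi]

/nokimo/:
  1 Final Vowel Raising: [nokimo] → [nokimu]
  2 Degemination: no change — [nokimu]
  3 Intervocalic Voicing: [nokimu] → [nogimu]
  4 Progressive Voicing Assimilation: no change — [nogimu]
/siretdibe/:
  1 Final Vowel Raising: [siretdibe] → [siretdibi]
  2 Degemination: no change — [siretdibi]
  3 Intervocalic Voicing: no change — [siretdibi]
  4 Progressive Voicing Assimilation: [siretdibi] → [sirettibi]
/yokgafze/:
  1 Final Vowel Raising: [yokgafze] → [yokgafzi]
  2 Degemination: no change — [yokgafzi]
  3 Intervocalic Voicing: no change — [yokgafzi]
  4 Progressive Voicing Assimilation: [yokgafzi] → [yokkafsi]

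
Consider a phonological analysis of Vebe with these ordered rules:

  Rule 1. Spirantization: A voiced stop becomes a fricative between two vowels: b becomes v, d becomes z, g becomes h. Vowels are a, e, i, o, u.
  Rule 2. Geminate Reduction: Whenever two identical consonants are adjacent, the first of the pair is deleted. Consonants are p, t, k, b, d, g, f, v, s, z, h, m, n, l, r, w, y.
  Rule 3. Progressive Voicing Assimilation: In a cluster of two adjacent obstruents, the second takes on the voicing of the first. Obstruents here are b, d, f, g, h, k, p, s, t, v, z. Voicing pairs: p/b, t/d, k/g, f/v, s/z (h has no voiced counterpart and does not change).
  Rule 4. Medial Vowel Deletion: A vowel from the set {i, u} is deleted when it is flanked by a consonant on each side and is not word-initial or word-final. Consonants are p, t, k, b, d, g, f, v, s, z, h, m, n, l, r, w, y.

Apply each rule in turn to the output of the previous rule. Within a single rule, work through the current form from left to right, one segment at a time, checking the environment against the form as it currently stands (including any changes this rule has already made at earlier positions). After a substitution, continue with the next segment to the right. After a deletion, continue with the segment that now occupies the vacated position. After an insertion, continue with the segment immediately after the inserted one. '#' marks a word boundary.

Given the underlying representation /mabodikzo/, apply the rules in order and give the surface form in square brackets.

Rule 1 Spirantization: [mabodikzo] → [mavozikzo]
Rule 2 Geminate Reduction: no change — [mavozikzo]
Rule 3 Progressive Voicing Assimilation: [mavozikzo] → [mavozikso]
Rule 4 Medial Vowel Deletion: [mavozikso] → [mavozkso]

[mavozkso]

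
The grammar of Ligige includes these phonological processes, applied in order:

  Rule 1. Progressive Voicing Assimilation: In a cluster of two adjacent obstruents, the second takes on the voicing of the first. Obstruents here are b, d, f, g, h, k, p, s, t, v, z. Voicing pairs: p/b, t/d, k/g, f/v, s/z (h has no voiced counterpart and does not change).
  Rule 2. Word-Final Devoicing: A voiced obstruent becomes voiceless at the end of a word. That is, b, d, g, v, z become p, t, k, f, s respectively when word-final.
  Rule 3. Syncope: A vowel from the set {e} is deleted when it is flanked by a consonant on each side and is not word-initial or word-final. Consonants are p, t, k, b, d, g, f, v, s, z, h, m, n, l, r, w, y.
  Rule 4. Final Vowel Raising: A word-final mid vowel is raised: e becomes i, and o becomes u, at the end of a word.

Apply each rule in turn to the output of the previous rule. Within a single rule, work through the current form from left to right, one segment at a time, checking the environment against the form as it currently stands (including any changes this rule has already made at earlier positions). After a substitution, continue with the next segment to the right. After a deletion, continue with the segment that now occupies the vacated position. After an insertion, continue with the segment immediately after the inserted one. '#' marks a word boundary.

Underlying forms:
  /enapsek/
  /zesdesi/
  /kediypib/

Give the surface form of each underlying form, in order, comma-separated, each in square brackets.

/enapsek/:
  Rule 1 Progressive Voicing Assimilation: no change — [enapsek]
  Rule 2 Word-Final Devoicing: no change — [enapsek]
  Rule 3 Syncope: [enapsek] → [enapsk]
  Rule 4 Final Vowel Raising: no change — [enapsk]
/zesdesi/:
  Rule 1 Progressive Voicing Assimilation: [zesdesi] → [zestesi]
  Rule 2 Word-Final Devoicing: no change — [zestesi]
  Rule 3 Syncope: [zestesi] → [zstsi]
  Rule 4 Final Vowel Raising: no change — [zstsi]
/kediypib/:
  Rule 1 Progressive Voicing Assimilation: no change — [kediypib]
  Rule 2 Word-Final Devoicing: [kediypib] → [kediypip]
  Rule 3 Syncope: [kediypip] → [kdiypip]
  Rule 4 Final Vowel Raising: no change — [kdiypip]

[enapsk], [zstsi], [kdiypip]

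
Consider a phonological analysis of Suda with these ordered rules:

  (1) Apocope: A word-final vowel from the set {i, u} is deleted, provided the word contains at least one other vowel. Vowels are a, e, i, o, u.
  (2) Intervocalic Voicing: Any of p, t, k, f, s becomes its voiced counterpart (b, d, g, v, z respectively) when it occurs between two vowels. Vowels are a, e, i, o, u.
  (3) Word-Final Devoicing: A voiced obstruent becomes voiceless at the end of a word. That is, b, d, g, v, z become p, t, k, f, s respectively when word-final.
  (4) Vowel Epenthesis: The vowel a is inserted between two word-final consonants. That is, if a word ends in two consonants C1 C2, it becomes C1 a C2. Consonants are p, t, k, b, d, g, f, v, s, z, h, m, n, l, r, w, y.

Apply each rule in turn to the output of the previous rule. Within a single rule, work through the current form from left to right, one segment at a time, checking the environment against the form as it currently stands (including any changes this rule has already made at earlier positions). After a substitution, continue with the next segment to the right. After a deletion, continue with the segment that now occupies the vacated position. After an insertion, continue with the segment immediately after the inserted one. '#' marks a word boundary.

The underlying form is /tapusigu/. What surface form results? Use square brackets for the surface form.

[tabuzik]

(1) Apocope: [tapusigu] → [tapusig]
(2) Intervocalic Voicing: [tapusig] → [tabuzig]
(3) Word-Final Devoicing: [tabuzig] → [tabuzik]
(4) Vowel Epenthesis: no change — [tabuzik]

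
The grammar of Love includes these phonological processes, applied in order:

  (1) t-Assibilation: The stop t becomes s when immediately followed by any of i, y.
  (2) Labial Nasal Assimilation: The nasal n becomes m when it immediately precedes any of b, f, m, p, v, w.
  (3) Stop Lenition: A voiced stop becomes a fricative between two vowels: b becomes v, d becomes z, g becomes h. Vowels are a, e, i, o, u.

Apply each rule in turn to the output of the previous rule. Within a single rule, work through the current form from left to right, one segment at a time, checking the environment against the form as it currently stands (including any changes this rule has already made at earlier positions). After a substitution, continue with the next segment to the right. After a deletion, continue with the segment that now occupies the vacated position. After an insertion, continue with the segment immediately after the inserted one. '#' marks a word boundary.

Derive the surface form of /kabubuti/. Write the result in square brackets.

(1) t-Assibilation: [kabubuti] → [kabubusi]
(2) Labial Nasal Assimilation: no change — [kabubusi]
(3) Stop Lenition: [kabubusi] → [kavuvusi]

[kavuvusi]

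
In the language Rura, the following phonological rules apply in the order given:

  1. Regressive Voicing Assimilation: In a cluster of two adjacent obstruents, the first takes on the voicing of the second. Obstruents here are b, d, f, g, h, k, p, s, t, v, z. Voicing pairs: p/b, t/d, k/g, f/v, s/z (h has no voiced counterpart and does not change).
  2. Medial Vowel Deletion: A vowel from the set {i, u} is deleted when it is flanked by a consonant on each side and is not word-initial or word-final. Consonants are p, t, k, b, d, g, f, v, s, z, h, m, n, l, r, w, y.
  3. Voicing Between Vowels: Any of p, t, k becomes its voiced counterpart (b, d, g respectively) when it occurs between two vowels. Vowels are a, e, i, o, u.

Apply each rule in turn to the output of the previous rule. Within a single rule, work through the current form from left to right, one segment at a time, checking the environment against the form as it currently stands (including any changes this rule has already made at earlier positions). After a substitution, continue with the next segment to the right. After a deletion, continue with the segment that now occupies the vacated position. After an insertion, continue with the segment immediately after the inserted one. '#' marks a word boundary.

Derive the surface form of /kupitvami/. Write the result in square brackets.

[kpdvami]

1 Regressive Voicing Assimilation: [kupitvami] → [kupidvami]
2 Medial Vowel Deletion: [kupidvami] → [kpdvami]
3 Voicing Between Vowels: no change — [kpdvami]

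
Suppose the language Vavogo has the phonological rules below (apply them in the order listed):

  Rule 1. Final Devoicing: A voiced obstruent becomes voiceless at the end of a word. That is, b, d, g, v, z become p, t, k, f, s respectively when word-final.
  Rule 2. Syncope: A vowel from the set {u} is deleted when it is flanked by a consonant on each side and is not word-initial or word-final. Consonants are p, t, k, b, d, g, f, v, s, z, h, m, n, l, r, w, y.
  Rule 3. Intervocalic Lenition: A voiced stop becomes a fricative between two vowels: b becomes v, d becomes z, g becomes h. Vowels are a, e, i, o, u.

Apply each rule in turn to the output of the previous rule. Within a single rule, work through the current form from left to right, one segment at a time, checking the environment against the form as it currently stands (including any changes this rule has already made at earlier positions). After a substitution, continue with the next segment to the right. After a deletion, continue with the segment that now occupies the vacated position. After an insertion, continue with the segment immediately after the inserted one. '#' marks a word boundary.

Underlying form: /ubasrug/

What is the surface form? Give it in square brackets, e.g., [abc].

Rule 1 Final Devoicing: [ubasrug] → [ubasruk]
Rule 2 Syncope: [ubasruk] → [ubasrk]
Rule 3 Intervocalic Lenition: [ubasrk] → [uvasrk]

[uvasrk]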